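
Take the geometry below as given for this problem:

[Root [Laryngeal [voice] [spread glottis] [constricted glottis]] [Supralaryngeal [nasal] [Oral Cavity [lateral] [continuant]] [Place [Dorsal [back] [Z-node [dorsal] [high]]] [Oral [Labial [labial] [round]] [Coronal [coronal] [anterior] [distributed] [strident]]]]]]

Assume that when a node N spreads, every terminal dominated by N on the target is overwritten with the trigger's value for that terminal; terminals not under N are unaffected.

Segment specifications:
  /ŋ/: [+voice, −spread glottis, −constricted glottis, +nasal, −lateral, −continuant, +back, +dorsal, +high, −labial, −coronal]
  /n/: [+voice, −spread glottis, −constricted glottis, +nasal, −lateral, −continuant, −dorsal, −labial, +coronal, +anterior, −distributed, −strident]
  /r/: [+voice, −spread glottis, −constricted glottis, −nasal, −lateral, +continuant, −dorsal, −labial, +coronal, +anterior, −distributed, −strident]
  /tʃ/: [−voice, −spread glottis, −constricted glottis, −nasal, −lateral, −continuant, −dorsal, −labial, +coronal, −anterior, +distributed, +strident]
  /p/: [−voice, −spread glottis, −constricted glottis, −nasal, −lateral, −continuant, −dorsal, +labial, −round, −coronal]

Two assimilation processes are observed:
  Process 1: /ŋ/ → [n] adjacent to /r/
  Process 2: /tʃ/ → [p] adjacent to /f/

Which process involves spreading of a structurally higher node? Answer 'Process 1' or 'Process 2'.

Process 1

In Process 1, [coronal], [anterior], [distributed], [strident], [dorsal], [high], [back] change, so the minimal spreading node is Place at depth 2.
Process 2: the features that change are [labial], [round], [coronal], [anterior], [distributed], [strident]; the minimal node is Oral (depth 3).
Depth 2 < depth 3; Process 1 involves the structurally higher constituent Place.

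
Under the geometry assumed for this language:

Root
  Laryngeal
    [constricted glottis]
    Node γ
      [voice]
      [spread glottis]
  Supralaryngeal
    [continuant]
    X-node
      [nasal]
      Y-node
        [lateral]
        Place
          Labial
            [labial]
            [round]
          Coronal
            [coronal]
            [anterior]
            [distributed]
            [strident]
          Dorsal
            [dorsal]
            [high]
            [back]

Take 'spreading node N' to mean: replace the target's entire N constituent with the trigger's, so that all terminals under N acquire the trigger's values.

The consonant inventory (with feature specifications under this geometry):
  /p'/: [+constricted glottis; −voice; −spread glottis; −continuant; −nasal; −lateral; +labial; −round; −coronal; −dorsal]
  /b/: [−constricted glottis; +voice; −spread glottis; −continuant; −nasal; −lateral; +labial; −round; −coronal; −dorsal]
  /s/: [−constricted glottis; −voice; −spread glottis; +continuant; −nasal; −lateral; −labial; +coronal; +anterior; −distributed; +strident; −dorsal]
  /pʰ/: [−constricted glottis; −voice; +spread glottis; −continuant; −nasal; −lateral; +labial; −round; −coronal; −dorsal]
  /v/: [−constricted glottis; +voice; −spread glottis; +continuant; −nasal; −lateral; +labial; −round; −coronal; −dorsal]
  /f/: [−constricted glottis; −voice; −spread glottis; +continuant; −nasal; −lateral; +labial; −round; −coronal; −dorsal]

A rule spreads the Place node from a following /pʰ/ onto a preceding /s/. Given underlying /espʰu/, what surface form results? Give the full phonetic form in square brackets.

[efpʰu]

The Place node dominates the terminals [labial], [round], [coronal], [anterior], [distributed], [strident], [dorsal], [high], [back].
The target acquires /pʰ/'s values for everything under Place — [+labial], [−round], [−coronal], [−dorsal] — while keeping its own [constricted glottis], [voice], [spread glottis], ….
Among the inventory, only /f/ has exactly this specification, giving the surface form [efpʰu].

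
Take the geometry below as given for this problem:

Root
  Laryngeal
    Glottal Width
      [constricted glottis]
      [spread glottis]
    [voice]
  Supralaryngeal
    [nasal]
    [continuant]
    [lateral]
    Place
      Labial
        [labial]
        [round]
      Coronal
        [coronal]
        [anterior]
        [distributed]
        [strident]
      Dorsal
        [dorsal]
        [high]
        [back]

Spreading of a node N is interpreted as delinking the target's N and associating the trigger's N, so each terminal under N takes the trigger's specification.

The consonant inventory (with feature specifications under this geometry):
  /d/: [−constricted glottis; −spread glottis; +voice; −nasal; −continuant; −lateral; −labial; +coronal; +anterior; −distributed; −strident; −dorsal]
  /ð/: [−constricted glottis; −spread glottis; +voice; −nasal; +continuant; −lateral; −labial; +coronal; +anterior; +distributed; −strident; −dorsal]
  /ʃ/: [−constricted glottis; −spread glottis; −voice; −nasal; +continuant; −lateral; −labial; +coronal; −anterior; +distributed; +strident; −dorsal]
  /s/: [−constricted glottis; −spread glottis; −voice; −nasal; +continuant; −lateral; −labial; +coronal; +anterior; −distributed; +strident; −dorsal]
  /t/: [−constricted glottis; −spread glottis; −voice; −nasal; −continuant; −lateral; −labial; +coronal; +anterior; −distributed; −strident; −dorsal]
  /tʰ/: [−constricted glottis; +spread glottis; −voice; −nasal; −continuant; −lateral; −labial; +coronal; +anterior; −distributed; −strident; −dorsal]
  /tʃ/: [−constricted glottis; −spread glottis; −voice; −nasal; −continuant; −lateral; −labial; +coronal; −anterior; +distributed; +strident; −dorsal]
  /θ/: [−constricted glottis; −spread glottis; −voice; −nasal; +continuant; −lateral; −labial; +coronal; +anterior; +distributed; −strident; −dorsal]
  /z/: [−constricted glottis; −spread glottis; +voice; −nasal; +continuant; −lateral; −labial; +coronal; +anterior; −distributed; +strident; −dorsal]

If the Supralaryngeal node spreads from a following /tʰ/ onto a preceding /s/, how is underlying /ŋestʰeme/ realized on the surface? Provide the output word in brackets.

[ŋettʰeme]

Supralaryngeal immediately or transitively dominates [nasal], [continuant], [lateral], [labial], [round], [coronal], [anterior], [distributed], [strident], [dorsal], [high], [back].
Spreading Supralaryngeal from /tʰ/ onto /s/ replaces those values with /tʰ/'s: [−nasal], [−continuant], [−lateral], [−labial], [+coronal], [+anterior], [−distributed], [−strident], [−dorsal]. Features outside Supralaryngeal ([constricted glottis], [spread glottis], [voice]) stay as in /s/.
Among the inventory, only /t/ has exactly this specification, giving the surface form [ŋettʰeme].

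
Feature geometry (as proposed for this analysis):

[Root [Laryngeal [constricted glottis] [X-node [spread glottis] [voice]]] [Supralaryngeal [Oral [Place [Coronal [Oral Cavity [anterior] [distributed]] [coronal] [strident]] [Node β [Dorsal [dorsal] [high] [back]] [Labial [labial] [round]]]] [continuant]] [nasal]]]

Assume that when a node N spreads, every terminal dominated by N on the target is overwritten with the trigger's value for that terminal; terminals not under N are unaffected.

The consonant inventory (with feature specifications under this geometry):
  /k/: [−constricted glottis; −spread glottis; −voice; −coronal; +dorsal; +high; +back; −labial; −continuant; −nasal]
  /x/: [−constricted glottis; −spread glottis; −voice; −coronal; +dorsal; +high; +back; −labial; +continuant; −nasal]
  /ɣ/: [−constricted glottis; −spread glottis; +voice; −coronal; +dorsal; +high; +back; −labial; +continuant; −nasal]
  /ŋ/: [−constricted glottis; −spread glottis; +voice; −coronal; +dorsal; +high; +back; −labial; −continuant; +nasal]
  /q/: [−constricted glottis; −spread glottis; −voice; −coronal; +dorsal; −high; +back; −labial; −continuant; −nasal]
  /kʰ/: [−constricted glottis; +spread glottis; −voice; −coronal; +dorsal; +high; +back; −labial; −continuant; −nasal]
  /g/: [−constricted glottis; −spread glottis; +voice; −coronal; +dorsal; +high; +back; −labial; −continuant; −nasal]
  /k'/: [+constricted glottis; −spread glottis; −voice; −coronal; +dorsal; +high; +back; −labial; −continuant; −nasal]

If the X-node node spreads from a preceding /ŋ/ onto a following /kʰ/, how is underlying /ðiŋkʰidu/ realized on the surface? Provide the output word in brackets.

The X-node node dominates the terminals [spread glottis], [voice].
After delinking /kʰ/'s X-node and linking /ŋ/'s, the affected terminals become [−spread glottis], [+voice]; [constricted glottis], [coronal], [dorsal], … (outside X-node) are retained from /kʰ/.
The resulting bundle matches /g/ in the inventory; substituting it for /kʰ/ gives [ðiŋgidu].

[ðiŋgidu]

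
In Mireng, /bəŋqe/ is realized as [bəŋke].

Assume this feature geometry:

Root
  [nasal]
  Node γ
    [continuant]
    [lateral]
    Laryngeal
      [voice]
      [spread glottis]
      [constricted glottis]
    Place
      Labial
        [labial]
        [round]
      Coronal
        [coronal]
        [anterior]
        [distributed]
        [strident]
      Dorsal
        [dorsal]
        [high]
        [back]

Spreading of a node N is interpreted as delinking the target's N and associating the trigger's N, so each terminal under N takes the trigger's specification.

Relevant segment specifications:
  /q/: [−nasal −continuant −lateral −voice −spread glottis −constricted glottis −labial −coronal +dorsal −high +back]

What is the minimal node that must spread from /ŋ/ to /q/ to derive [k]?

Feature comparison: [high] differs between /q/ and [k]; the remaining terminals match.
Since just one terminal is affected and it takes /ŋ/'s value, spreading the terminal [high] alone is sufficient and minimal.
[nasal], [voice] stay as in /q/ although /ŋ/ differs there, so no node dominating them spread; among the remaining candidates [high] is the lowest that derives the output.

[high]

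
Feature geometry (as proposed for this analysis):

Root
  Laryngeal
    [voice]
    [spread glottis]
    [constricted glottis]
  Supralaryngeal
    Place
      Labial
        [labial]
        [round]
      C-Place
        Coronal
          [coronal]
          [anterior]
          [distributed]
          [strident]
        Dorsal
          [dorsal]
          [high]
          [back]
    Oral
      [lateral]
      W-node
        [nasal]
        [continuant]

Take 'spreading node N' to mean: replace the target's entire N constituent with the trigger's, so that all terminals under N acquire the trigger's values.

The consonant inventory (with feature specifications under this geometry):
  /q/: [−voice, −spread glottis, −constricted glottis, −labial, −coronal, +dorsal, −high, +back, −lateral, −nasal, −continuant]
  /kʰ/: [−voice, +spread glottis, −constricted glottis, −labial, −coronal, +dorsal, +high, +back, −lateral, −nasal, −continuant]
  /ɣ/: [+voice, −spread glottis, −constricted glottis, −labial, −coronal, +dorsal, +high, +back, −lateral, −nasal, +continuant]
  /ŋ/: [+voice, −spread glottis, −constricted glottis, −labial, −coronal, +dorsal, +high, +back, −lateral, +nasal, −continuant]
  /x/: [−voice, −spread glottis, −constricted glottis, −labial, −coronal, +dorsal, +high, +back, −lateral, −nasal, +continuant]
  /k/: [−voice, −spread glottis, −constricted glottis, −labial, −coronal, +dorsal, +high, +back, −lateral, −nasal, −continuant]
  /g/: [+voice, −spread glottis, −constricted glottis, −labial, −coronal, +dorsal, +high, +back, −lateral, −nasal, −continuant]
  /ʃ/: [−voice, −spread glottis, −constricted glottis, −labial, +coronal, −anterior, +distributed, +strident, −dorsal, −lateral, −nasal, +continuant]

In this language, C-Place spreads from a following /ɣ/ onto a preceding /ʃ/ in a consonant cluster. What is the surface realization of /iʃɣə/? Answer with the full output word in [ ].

[ixɣə]

C-Place immediately or transitively dominates [coronal], [anterior], [distributed], [strident], [dorsal], [high], [back].
After delinking /ʃ/'s C-Place and linking /ɣ/'s, the affected terminals become [−coronal], [+dorsal], [+high], [+back]; [voice], [spread glottis], [constricted glottis], … (outside C-Place) are retained from /ʃ/.
The resulting bundle matches /x/ in the inventory; substituting it for /ʃ/ gives [ixɣə].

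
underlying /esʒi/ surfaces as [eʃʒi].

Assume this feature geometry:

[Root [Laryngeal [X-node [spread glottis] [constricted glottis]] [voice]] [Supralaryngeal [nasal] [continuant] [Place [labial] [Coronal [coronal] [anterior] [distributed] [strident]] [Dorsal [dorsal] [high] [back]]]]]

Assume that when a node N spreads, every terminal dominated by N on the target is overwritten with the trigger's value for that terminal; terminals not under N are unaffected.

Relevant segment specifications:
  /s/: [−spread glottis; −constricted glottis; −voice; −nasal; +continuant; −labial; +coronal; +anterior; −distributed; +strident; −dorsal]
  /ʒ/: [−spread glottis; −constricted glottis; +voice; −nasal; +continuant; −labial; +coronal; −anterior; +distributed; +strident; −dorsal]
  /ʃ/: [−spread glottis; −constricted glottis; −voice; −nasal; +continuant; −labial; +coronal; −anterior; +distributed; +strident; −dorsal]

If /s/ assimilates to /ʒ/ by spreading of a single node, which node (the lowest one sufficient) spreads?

The alternation /s/ → [ʃ] changes [anterior], [distributed] and nothing else.
Tracing each changed feature up the tree, the paths first meet at Coronal; any lower node misses at least one of them.
If Coronal spreads, every terminal under it takes /ʒ/'s value, producing [ʃ] as observed.
[voice], a feature on which the two segments disagree outside Coronal, is unchanged — nothing dominating it spread, and Coronal is the minimal sufficient constituent.

Coronal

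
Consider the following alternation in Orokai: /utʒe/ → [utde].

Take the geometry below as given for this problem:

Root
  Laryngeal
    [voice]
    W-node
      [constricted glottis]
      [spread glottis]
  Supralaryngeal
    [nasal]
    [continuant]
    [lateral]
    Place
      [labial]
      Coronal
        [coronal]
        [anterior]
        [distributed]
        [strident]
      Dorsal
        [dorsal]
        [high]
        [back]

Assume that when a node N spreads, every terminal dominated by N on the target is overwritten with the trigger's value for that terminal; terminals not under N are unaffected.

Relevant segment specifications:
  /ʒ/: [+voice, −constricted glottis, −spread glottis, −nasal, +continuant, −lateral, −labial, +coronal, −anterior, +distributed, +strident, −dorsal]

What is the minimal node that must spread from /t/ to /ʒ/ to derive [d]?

Feature comparison: [continuant], [anterior], [distributed], [strident] differ between /ʒ/ and [d]; the remaining terminals match.
In this geometry the lowest node dominating all of them is Supralaryngeal: every daughter of Supralaryngeal dominates only a proper subset, so no lower node suffices.
If Supralaryngeal spreads, every terminal under it takes /t/'s value, producing [d] as observed.
Since [voice] is preserved even though /t/ disagrees there, no node above Supralaryngeal spread.

Supralaryngeal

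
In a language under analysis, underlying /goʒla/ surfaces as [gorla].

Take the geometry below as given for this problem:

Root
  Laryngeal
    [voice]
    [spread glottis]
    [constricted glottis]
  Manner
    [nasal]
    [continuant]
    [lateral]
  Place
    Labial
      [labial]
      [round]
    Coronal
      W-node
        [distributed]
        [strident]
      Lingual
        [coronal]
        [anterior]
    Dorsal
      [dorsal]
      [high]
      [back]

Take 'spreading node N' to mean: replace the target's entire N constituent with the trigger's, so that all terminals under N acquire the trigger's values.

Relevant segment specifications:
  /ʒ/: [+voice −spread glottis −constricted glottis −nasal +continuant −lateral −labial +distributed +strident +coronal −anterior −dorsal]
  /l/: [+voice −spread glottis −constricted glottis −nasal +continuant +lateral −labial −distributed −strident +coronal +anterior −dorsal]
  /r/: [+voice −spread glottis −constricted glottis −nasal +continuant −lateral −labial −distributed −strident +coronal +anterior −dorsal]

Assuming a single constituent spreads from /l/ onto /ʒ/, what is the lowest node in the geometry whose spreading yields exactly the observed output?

Comparing /ʒ/ with its surface form [r], the features that change are [anterior], [distributed], [strident].
The smallest constituent containing every changed terminal is Coronal — each of its daughters lacks at least one of the affected features.
If Coronal spreads, every terminal under it takes /l/'s value, producing [r] as observed.
[lateral] stays as in /ʒ/ although /l/ differs there, so no node dominating it spread; among the remaining candidates Coronal is the lowest that derives the output.

Coronal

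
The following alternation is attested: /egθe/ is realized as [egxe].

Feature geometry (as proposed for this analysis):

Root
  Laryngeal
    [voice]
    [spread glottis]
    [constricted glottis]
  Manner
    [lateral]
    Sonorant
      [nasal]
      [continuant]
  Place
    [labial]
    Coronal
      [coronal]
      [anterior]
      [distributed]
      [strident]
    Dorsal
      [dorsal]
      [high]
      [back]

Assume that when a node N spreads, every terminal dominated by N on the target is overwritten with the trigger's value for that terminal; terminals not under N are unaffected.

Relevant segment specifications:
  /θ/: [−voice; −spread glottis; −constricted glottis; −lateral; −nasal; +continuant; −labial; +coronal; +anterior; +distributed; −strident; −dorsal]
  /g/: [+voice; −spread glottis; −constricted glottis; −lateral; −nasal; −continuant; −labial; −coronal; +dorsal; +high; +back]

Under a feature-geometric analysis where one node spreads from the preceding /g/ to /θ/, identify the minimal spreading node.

/θ/ and [x] differ in [coronal], [anterior], [distributed], [strident], [dorsal], [high], [back]; every other specified feature is identical.
These terminals are all dominated by Place, and no proper subconstituent of Place covers them all; Place is their lowest common ancestor.
Delinking /θ/'s Place and associating /g/'s Place gives precisely the feature bundle of [x].
Since [continuant], [voice] are preserved even though /g/ disagrees there, no node above Place spread.

Place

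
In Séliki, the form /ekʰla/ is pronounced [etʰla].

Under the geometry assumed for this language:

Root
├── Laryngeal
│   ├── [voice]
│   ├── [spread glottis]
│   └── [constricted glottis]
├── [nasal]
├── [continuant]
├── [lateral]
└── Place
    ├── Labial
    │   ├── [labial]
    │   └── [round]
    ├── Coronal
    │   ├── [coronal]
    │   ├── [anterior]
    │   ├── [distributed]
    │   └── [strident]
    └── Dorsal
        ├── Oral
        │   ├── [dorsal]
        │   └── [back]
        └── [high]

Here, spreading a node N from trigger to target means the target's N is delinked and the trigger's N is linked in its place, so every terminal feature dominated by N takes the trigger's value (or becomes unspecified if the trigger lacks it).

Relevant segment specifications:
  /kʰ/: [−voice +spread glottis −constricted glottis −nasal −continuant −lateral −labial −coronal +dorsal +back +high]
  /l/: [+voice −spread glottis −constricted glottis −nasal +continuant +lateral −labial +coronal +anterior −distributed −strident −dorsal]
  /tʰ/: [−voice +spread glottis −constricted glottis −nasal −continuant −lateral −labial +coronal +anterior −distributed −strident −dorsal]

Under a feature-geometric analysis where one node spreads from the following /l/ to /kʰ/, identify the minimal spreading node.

Place

/kʰ/ and [tʰ] differ in [coronal], [anterior], [distributed], [strident], [dorsal], [high], [back]; every other specified feature is identical.
In this geometry the lowest node dominating all of them is Place: every daughter of Place dominates only a proper subset, so no lower node suffices.
Spreading Place from /l/ overwrites each of those terminals with /l/'s values, yielding exactly [tʰ].
Since [voice], [spread glottis] are preserved even though /l/ disagrees there, no node above Place spread.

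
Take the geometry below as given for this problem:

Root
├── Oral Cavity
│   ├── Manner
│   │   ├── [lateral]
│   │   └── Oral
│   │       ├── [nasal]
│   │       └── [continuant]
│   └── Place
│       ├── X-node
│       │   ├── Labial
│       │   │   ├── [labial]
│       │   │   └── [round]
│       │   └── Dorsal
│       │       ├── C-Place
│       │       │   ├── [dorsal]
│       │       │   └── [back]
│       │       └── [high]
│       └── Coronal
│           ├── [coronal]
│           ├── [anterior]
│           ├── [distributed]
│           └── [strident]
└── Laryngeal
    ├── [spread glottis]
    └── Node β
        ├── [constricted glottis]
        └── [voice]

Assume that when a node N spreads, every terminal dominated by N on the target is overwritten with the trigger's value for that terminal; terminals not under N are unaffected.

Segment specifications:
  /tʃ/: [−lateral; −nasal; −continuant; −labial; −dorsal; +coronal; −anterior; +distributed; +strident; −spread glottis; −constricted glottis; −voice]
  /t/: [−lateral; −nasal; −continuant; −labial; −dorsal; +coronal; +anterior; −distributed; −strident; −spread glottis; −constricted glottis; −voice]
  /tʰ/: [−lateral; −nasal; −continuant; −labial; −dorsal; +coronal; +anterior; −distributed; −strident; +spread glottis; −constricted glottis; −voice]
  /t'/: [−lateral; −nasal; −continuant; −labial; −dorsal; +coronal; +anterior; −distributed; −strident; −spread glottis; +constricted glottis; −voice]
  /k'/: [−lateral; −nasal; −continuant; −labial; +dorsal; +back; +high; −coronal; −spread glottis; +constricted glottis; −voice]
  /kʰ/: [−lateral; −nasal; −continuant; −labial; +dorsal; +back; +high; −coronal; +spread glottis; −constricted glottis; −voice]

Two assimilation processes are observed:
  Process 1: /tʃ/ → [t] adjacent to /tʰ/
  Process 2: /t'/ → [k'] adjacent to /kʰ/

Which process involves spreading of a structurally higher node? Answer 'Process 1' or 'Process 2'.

Process 2

Process 1: the features that change are [anterior], [distributed], [strident]; the minimal node is Coronal (depth 3).
Process 2 alters [coronal], [anterior], [distributed], [strident], [dorsal], [high], [back]; the lowest common ancestor is Place (depth 2 from Root).
Place (depth 2) sits above Coronal (depth 3), making Process 2 the one with the higher spreading node.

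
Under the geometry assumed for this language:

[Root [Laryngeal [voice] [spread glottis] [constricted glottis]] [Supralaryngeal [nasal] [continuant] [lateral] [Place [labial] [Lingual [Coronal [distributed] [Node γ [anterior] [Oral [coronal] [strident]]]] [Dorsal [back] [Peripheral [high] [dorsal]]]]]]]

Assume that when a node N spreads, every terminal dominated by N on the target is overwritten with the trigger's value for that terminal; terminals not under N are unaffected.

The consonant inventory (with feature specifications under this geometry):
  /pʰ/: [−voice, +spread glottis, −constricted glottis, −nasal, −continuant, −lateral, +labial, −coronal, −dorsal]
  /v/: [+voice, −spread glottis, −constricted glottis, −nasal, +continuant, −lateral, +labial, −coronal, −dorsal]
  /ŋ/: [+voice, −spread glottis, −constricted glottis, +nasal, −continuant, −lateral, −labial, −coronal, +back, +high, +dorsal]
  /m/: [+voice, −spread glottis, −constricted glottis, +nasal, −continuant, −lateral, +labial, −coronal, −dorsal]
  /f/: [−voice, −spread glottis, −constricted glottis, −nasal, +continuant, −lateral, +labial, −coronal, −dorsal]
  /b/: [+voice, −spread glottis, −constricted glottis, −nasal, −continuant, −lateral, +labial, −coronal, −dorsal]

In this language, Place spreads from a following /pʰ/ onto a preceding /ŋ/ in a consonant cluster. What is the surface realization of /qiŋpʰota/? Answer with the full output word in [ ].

Place immediately or transitively dominates [labial], [distributed], [anterior], [coronal], [strident], [back], [high], [dorsal].
Spreading Place from /pʰ/ onto /ŋ/ replaces those values with /pʰ/'s: [+labial], [−coronal], [−dorsal]. Features outside Place ([voice], [spread glottis], [constricted glottis], …) stay as in /ŋ/.
This feature bundle is that of [m], so /qiŋpʰota/ surfaces as [qimpʰota].

[qimpʰota]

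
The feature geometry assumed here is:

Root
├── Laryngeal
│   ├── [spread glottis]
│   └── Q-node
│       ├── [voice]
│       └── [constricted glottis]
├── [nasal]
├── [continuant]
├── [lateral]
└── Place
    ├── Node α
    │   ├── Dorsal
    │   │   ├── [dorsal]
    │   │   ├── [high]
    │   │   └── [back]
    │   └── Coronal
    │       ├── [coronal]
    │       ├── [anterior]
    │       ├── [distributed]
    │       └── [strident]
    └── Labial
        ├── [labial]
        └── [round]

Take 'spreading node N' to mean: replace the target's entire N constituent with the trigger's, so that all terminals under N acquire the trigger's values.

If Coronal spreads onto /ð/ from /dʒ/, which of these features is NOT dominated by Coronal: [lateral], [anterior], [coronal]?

[lateral]

Coronal dominates exactly [coronal], [anterior], [distributed], [strident].
[anterior], [coronal] all lie under Coronal, so they are overwritten when Coronal spreads.
[lateral] attaches under Root, not under Coronal, so /ð/ retains its own value for [lateral].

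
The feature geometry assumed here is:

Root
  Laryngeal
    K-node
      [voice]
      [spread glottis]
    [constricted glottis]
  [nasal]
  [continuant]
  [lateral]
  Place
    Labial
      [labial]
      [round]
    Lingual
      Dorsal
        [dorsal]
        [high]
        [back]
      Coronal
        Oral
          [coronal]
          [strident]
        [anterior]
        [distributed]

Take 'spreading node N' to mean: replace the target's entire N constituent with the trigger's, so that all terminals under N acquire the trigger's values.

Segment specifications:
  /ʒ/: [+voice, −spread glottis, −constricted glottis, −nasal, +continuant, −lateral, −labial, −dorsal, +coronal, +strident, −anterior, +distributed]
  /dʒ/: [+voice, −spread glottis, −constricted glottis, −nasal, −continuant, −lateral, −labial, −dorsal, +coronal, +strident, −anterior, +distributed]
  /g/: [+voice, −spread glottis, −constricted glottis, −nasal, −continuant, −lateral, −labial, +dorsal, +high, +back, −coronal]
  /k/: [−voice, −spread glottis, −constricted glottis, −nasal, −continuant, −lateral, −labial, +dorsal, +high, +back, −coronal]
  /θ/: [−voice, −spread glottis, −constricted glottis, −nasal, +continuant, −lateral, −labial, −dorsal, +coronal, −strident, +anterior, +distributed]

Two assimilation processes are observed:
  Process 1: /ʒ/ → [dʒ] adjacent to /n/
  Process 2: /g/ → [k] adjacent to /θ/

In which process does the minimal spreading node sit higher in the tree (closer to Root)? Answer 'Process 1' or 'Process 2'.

Process 1

In Process 1, [continuant] changes, so the minimal spreading node is [continuant] at depth 1.
Process 2: the feature that changes is [voice]; the minimal node is [voice] (depth 3).
[continuant] is closer to Root than [voice], so Process 1 spreads the higher node.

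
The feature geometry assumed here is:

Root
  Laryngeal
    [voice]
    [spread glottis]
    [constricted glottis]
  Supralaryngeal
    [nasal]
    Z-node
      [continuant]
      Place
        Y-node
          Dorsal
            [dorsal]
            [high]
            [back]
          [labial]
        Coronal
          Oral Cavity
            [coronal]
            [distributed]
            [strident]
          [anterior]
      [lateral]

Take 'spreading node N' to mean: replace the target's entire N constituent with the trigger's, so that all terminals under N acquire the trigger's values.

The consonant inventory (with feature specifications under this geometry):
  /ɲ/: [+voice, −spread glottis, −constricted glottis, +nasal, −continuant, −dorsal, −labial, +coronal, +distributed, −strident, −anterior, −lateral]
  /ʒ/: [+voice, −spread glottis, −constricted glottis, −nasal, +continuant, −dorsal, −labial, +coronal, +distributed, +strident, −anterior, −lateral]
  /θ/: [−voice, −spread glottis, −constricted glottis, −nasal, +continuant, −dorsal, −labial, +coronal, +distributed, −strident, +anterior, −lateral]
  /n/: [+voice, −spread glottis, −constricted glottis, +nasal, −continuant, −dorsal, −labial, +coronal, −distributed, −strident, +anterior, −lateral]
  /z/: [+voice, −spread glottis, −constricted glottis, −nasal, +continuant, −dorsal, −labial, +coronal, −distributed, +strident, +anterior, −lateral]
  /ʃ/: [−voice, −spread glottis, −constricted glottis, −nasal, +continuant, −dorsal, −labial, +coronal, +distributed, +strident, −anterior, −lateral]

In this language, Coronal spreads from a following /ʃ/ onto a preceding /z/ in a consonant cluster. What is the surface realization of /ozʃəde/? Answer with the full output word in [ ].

The Coronal node dominates the terminals [coronal], [distributed], [strident], [anterior].
After delinking /z/'s Coronal and linking /ʃ/'s, the affected terminals become [+coronal], [+distributed], [+strident], [−anterior]; [voice], [spread glottis], [constricted glottis], … (outside Coronal) are retained from /z/.
This feature bundle is that of [ʒ], so /ozʃəde/ surfaces as [oʒʃəde].

[oʒʃəde]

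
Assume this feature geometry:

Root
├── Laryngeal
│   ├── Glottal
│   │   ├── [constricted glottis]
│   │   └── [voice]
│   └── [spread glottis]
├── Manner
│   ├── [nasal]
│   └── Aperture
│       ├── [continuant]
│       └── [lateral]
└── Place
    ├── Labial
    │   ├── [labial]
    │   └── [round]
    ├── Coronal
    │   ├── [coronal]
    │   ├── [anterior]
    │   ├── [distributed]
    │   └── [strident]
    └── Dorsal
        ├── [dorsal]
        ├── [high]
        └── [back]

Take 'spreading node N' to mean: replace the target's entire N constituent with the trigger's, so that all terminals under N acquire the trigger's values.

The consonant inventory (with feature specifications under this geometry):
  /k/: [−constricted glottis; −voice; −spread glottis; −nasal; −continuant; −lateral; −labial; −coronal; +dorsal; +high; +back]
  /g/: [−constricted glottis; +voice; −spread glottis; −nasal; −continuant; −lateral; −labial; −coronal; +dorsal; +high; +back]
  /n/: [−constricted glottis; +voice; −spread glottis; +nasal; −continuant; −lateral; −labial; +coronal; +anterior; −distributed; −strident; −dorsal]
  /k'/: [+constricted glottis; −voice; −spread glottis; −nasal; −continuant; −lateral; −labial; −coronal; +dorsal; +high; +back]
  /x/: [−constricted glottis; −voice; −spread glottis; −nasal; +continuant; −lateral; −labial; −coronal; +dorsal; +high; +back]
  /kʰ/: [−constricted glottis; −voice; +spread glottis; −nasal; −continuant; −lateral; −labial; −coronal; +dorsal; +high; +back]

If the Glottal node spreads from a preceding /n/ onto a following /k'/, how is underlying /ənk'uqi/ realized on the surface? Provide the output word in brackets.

Terminals under Glottal in this geometry: [constricted glottis], [voice].
After delinking /k'/'s Glottal and linking /n/'s, the affected terminals become [−constricted glottis], [+voice]; [spread glottis], [nasal], [continuant], … (outside Glottal) are retained from /k'/.
The resulting bundle matches /g/ in the inventory; substituting it for /k'/ gives [ənguqi].

[ənguqi]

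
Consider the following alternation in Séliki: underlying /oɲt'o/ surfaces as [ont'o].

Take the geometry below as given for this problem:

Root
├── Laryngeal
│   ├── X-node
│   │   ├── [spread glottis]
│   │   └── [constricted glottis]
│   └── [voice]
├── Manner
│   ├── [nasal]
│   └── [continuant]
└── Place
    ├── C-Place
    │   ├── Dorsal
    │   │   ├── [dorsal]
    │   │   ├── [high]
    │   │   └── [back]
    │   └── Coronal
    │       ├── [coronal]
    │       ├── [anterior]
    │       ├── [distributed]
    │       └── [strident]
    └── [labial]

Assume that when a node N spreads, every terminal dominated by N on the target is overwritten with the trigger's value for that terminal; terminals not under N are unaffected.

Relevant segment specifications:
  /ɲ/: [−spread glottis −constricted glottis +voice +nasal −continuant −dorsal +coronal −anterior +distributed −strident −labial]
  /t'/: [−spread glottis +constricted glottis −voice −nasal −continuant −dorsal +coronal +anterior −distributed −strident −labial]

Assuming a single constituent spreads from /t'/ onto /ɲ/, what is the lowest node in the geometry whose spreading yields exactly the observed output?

Coronal

Comparing /ɲ/ with its surface form [n], the features that change are [anterior], [distributed].
These terminals are all dominated by Coronal, and no proper subconstituent of Coronal covers them all; Coronal is their lowest common ancestor.
Spreading Coronal from /t'/ overwrites each of those terminals with /t'/'s values, yielding exactly [n].
Features on which the two segments disagree outside Coronal, such as [nasal], [constricted glottis], are unchanged — nothing dominating them spread, and Coronal is the minimal sufficient constituent.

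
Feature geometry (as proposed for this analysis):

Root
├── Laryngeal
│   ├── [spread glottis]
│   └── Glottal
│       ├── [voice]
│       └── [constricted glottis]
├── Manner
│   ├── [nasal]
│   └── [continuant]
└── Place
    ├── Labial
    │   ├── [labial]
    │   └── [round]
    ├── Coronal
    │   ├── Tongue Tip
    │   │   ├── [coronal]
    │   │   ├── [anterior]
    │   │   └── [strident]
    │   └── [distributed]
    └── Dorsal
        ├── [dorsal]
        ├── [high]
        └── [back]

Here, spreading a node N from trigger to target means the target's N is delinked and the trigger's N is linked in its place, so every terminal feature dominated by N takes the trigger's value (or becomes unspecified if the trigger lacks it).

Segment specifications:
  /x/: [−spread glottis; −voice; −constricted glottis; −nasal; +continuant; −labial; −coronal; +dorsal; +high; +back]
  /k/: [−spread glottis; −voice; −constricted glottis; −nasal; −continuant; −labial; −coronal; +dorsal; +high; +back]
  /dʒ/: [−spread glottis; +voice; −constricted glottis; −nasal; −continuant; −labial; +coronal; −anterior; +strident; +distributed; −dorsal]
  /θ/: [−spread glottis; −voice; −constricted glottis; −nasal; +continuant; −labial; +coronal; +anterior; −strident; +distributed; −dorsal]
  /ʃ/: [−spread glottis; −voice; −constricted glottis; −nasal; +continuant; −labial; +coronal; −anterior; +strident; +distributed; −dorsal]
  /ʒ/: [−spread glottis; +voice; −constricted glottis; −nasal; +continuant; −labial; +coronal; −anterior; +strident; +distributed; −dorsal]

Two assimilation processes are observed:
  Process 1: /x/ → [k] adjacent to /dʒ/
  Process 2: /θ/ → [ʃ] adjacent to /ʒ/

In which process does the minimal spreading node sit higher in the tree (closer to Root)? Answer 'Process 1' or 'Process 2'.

In Process 1, [continuant] changes, so the minimal spreading node is [continuant] at depth 2.
Process 2 alters [anterior], [strident]; the lowest common ancestor is Tongue Tip (depth 3 from Root).
[continuant] is closer to Root than Tongue Tip, so Process 1 spreads the higher node.

Process 1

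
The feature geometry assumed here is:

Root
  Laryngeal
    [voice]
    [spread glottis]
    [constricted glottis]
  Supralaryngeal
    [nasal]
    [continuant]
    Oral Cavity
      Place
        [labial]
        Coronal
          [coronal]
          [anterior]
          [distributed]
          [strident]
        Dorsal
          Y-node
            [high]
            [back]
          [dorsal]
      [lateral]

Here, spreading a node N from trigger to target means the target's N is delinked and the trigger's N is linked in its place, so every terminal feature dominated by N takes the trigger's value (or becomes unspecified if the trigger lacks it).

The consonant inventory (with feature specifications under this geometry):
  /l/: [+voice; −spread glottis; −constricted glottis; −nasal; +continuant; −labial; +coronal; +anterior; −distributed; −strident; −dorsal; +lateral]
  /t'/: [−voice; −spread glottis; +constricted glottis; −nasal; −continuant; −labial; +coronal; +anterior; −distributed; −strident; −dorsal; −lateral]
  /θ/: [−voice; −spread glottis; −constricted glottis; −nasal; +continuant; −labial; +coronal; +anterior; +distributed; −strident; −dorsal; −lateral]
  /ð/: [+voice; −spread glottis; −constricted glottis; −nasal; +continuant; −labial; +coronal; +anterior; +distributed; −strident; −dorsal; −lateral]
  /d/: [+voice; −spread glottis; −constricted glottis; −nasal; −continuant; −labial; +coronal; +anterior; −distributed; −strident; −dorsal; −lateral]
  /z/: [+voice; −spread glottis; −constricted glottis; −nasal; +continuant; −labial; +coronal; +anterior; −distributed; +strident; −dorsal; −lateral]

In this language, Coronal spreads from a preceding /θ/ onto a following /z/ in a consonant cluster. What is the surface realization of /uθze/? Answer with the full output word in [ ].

[uθðe]

Coronal immediately or transitively dominates [coronal], [anterior], [distributed], [strident].
The target acquires /θ/'s values for everything under Coronal — [+coronal], [+anterior], [+distributed], [−strident] — while keeping its own [voice], [spread glottis], [constricted glottis], ….
This feature bundle is that of [ð], so /uθze/ surfaces as [uθðe].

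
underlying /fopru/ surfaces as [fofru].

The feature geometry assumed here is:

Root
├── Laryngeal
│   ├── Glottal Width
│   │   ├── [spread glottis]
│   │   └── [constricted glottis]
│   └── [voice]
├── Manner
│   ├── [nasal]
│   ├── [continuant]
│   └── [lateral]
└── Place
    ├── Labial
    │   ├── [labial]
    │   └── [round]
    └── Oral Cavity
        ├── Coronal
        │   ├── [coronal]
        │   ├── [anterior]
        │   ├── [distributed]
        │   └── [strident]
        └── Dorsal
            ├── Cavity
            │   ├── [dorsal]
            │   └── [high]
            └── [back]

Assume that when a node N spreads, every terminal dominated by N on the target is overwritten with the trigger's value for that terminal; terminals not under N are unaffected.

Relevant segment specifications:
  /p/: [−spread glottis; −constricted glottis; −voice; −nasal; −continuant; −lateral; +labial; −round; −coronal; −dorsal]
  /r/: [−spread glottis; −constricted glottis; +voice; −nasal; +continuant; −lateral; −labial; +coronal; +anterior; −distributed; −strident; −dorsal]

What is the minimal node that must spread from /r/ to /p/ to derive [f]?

[continuant]

Feature comparison: [continuant] differs between /p/ and [f]; the remaining terminals match.
Only a single terminal changes, and /r/ supplies the new value, so [continuant] itself is the minimal spreading constituent.
[voice], [labial] stay as in /p/ although /r/ differs there, so no node dominating them spread; among the remaining candidates [continuant] is the lowest that derives the output.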